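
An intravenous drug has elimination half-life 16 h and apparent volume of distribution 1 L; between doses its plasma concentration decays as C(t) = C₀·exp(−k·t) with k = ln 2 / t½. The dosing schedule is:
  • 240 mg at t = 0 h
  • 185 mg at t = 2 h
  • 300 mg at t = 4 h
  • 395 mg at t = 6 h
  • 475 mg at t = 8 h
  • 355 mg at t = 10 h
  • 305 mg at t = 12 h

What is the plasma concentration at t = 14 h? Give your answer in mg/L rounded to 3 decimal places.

k = ln 2 / 16 = 0.04332 per h
Dose 1 (240 mg at t=0 h): 240·exp(−0.04332·14) = 130.861 mg/L
Dose 2 (185 mg at t=2 h): 185·exp(−0.04332·12) = 110.002 mg/L
Dose 3 (300 mg at t=4 h): 300·exp(−0.04332·10) = 194.526 mg/L
Dose 4 (395 mg at t=6 h): 395·exp(−0.04332·8) = 279.307 mg/L
Dose 5 (475 mg at t=8 h): 475·exp(−0.04332·6) = 366.275 mg/L
Dose 6 (355 mg at t=10 h): 355·exp(−0.04332·4) = 298.518 mg/L
Dose 7 (305 mg at t=12 h): 305·exp(−0.04332·2) = 279.686 mg/L
C(14) = 130.861 + 110.002 + 194.526 + 279.307 + 366.275 + 298.518 + 279.686 = 1659.175 mg/L

1659.175 mg/L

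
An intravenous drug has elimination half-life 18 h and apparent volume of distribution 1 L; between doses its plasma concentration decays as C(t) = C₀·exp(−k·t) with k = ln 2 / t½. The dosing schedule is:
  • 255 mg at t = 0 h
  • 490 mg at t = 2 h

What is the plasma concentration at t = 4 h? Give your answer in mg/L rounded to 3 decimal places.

k = ln 2 / 18 = 0.03851 per h
Dose 1 (255 mg at t=0 h): 255·exp(−0.03851·4) = 218.597 mg/L
Dose 2 (490 mg at t=2 h): 490·exp(−0.03851·2) = 453.679 mg/L
C(4) = 218.597 + 453.679 = 672.276 mg/L

672.276 mg/L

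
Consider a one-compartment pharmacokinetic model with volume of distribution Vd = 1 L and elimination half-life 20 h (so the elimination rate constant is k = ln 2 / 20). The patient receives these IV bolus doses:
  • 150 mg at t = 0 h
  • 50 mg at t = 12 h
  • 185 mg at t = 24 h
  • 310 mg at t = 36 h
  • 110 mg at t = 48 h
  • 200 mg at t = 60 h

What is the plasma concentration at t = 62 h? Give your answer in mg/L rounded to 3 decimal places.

456.121 mg/L

k = ln 2 / 20 = 0.03466 per h
Dose 1 (150 mg at t=0 h): 150·exp(−0.03466·62) = 17.494 mg/L
Dose 2 (50 mg at t=12 h): 50·exp(−0.03466·50) = 8.839 mg/L
Dose 3 (185 mg at t=24 h): 185·exp(−0.03466·38) = 49.570 mg/L
Dose 4 (310 mg at t=36 h): 310·exp(−0.03466·26) = 125.899 mg/L
Dose 5 (110 mg at t=48 h): 110·exp(−0.03466·14) = 67.713 mg/L
Dose 6 (200 mg at t=60 h): 200·exp(−0.03466·2) = 186.607 mg/L
C(62) = 17.494 + 8.839 + 49.570 + 125.899 + 67.713 + 186.607 = 456.121 mg/L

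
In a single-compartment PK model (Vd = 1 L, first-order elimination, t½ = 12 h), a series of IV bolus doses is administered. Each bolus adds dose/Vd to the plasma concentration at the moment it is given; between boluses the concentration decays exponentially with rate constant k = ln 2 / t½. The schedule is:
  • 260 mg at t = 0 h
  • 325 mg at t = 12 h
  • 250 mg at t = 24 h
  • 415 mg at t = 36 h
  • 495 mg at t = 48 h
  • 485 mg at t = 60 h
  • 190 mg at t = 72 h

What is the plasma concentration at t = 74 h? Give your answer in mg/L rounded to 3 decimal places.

k = ln 2 / 12 = 0.05776 per h
Dose 1 (260 mg at t=0 h): 260·exp(−0.05776·74) = 3.619 mg/L
Dose 2 (325 mg at t=12 h): 325·exp(−0.05776·62) = 9.048 mg/L
Dose 3 (250 mg at t=24 h): 250·exp(−0.05776·50) = 13.920 mg/L
Dose 4 (415 mg at t=36 h): 415·exp(−0.05776·38) = 46.215 mg/L
Dose 5 (495 mg at t=48 h): 495·exp(−0.05776·26) = 110.249 mg/L
Dose 6 (485 mg at t=60 h): 485·exp(−0.05776·14) = 216.043 mg/L
Dose 7 (190 mg at t=72 h): 190·exp(−0.05776·2) = 169.271 mg/L
C(74) = 3.619 + 9.048 + 13.920 + 46.215 + 110.249 + 216.043 + 169.271 = 568.366 mg/L

568.366 mg/L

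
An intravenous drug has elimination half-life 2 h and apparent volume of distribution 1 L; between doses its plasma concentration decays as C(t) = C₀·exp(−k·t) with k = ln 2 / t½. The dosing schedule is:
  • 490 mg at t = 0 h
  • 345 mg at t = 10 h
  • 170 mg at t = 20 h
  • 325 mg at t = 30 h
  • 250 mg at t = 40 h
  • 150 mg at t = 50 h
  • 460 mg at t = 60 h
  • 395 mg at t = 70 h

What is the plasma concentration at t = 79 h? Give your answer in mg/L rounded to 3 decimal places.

k = ln 2 / 2 = 0.34657 per h
Dose 1 (490 mg at t=0 h): 490·exp(−0.34657·79) = 0.000 mg/L
Dose 2 (345 mg at t=10 h): 345·exp(−0.34657·69) = 0.000 mg/L
Dose 3 (170 mg at t=20 h): 170·exp(−0.34657·59) = 0.000 mg/L
Dose 4 (325 mg at t=30 h): 325·exp(−0.34657·49) = 0.000 mg/L
Dose 5 (250 mg at t=40 h): 250·exp(−0.34657·39) = 0.000 mg/L
Dose 6 (150 mg at t=50 h): 150·exp(−0.34657·29) = 0.006 mg/L
Dose 7 (460 mg at t=60 h): 460·exp(−0.34657·19) = 0.635 mg/L
Dose 8 (395 mg at t=70 h): 395·exp(−0.34657·9) = 17.457 mg/L
C(79) = 0.000 + 0.000 + 0.000 + 0.000 + 0.000 + 0.006 + 0.635 + 17.457 = 18.099 mg/L

18.099 mg/L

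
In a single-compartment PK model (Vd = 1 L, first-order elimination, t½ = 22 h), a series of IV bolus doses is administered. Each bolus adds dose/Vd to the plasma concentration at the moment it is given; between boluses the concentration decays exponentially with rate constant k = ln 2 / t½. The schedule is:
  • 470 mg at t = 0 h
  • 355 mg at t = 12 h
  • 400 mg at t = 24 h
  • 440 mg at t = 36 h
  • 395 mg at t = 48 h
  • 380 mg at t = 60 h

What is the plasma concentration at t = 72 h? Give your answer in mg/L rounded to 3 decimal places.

777.737 mg/L

k = ln 2 / 22 = 0.03151 per h
Dose 1 (470 mg at t=0 h): 470·exp(−0.03151·72) = 48.631 mg/L
Dose 2 (355 mg at t=12 h): 355·exp(−0.03151·60) = 53.609 mg/L
Dose 3 (400 mg at t=24 h): 400·exp(−0.03151·48) = 88.159 mg/L
Dose 4 (440 mg at t=36 h): 440·exp(−0.03151·36) = 141.533 mg/L
Dose 5 (395 mg at t=48 h): 395·exp(−0.03151·24) = 185.439 mg/L
Dose 6 (380 mg at t=60 h): 380·exp(−0.03151·12) = 260.367 mg/L
C(72) = 48.631 + 53.609 + 88.159 + 141.533 + 185.439 + 260.367 = 777.737 mg/L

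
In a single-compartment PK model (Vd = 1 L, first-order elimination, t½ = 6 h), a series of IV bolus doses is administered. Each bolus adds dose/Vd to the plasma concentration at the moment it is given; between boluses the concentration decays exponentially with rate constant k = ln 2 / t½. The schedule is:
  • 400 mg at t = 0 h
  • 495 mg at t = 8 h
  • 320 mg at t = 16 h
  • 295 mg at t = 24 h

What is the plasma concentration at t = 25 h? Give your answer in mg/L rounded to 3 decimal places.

k = ln 2 / 6 = 0.11552 per h
Dose 1 (400 mg at t=0 h): 400·exp(−0.11552·25) = 22.272 mg/L
Dose 2 (495 mg at t=8 h): 495·exp(−0.11552·17) = 69.452 mg/L
Dose 3 (320 mg at t=16 h): 320·exp(−0.11552·9) = 113.137 mg/L
Dose 4 (295 mg at t=24 h): 295·exp(−0.11552·1) = 262.815 mg/L
C(25) = 22.272 + 69.452 + 113.137 + 262.815 = 467.677 mg/L

467.677 mg/L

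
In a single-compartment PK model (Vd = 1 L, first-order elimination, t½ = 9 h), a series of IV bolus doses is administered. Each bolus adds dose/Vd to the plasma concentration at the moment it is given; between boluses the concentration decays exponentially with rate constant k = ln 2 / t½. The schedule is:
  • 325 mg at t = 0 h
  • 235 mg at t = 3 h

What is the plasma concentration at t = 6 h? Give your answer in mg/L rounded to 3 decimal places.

k = ln 2 / 9 = 0.07702 per h
Dose 1 (325 mg at t=0 h): 325·exp(−0.07702·6) = 204.737 mg/L
Dose 2 (235 mg at t=3 h): 235·exp(−0.07702·3) = 186.520 mg/L
C(6) = 204.737 + 186.520 = 391.257 mg/L

391.257 mg/L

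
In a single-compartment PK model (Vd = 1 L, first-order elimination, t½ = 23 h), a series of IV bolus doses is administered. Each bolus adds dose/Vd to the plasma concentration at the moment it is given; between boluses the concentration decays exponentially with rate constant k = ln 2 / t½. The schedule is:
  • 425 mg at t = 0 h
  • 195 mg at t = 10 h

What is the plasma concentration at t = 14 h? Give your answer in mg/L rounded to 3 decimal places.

k = ln 2 / 23 = 0.03014 per h
Dose 1 (425 mg at t=0 h): 425·exp(−0.03014·14) = 278.710 mg/L
Dose 2 (195 mg at t=10 h): 195·exp(−0.03014·4) = 172.855 mg/L
C(14) = 278.710 + 172.855 = 451.565 mg/L

451.565 mg/L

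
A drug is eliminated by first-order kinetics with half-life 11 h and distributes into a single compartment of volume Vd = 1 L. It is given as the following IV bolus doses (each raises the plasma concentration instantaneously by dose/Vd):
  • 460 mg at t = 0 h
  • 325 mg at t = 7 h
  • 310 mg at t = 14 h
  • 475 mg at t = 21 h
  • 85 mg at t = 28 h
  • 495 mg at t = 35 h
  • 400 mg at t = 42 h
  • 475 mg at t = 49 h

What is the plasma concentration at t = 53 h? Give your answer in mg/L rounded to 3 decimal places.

k = ln 2 / 11 = 0.06301 per h
Dose 1 (460 mg at t=0 h): 460·exp(−0.06301·53) = 16.306 mg/L
Dose 2 (325 mg at t=7 h): 325·exp(−0.06301·46) = 17.907 mg/L
Dose 3 (310 mg at t=14 h): 310·exp(−0.06301·39) = 26.551 mg/L
Dose 4 (475 mg at t=21 h): 475·exp(−0.06301·32) = 63.237 mg/L
Dose 5 (85 mg at t=28 h): 85·exp(−0.06301·25) = 17.590 mg/L
Dose 6 (495 mg at t=35 h): 495·exp(−0.06301·18) = 159.225 mg/L
Dose 7 (400 mg at t=42 h): 400·exp(−0.06301·11) = 200.000 mg/L
Dose 8 (475 mg at t=49 h): 475·exp(−0.06301·4) = 369.171 mg/L
C(53) = 16.306 + 17.907 + 26.551 + 63.237 + 17.590 + 159.225 + 200.000 + 369.171 = 869.986 mg/L

869.986 mg/L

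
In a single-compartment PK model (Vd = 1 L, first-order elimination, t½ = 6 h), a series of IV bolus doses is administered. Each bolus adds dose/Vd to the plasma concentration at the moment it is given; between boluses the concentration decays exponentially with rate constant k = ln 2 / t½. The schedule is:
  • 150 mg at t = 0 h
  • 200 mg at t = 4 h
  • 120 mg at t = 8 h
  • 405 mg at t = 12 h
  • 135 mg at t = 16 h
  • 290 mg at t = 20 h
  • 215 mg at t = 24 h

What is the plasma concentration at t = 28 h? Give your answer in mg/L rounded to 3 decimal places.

k = ln 2 / 6 = 0.11552 per h
Dose 1 (150 mg at t=0 h): 150·exp(−0.11552·28) = 5.906 mg/L
Dose 2 (200 mg at t=4 h): 200·exp(−0.11552·24) = 12.500 mg/L
Dose 3 (120 mg at t=8 h): 120·exp(−0.11552·20) = 11.906 mg/L
Dose 4 (405 mg at t=12 h): 405·exp(−0.11552·16) = 63.784 mg/L
Dose 5 (135 mg at t=16 h): 135·exp(−0.11552·12) = 33.750 mg/L
Dose 6 (290 mg at t=20 h): 290·exp(−0.11552·8) = 115.087 mg/L
Dose 7 (215 mg at t=24 h): 215·exp(−0.11552·4) = 135.442 mg/L
C(28) = 5.906 + 12.500 + 11.906 + 63.784 + 33.750 + 115.087 + 135.442 = 378.373 mg/L

378.373 mg/L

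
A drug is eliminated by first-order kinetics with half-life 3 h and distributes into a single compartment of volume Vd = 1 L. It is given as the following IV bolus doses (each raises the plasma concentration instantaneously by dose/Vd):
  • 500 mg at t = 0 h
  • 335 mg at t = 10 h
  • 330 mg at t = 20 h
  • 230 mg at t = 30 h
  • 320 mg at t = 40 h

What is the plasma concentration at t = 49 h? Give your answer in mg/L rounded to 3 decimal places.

43.305 mg/L

k = ln 2 / 3 = 0.23105 per h
Dose 1 (500 mg at t=0 h): 500·exp(−0.23105·49) = 0.006 mg/L
Dose 2 (335 mg at t=10 h): 335·exp(−0.23105·39) = 0.041 mg/L
Dose 3 (330 mg at t=20 h): 330·exp(−0.23105·29) = 0.406 mg/L
Dose 4 (230 mg at t=30 h): 230·exp(−0.23105·19) = 2.852 mg/L
Dose 5 (320 mg at t=40 h): 320·exp(−0.23105·9) = 40.000 mg/L
C(49) = 0.006 + 0.041 + 0.406 + 2.852 + 40.000 = 43.305 mg/L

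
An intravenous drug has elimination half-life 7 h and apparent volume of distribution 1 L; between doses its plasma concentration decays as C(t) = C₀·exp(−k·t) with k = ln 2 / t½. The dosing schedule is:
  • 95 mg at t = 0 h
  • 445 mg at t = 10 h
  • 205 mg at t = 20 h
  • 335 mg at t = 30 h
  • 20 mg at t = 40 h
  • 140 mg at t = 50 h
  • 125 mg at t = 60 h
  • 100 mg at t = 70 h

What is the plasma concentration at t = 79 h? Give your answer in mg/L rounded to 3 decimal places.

k = ln 2 / 7 = 0.09902 per h
Dose 1 (95 mg at t=0 h): 95·exp(−0.09902·79) = 0.038 mg/L
Dose 2 (445 mg at t=10 h): 445·exp(−0.09902·69) = 0.480 mg/L
Dose 3 (205 mg at t=20 h): 205·exp(−0.09902·59) = 0.595 mg/L
Dose 4 (335 mg at t=30 h): 335·exp(−0.09902·49) = 2.617 mg/L
Dose 5 (20 mg at t=40 h): 20·exp(−0.09902·39) = 0.421 mg/L
Dose 6 (140 mg at t=50 h): 140·exp(−0.09902·29) = 7.925 mg/L
Dose 7 (125 mg at t=60 h): 125·exp(−0.09902·19) = 19.047 mg/L
Dose 8 (100 mg at t=70 h): 100·exp(−0.09902·9) = 41.017 mg/L
C(79) = 0.038 + 0.480 + 0.595 + 2.617 + 0.421 + 7.925 + 19.047 + 41.017 = 72.140 mg/L

72.140 mg/L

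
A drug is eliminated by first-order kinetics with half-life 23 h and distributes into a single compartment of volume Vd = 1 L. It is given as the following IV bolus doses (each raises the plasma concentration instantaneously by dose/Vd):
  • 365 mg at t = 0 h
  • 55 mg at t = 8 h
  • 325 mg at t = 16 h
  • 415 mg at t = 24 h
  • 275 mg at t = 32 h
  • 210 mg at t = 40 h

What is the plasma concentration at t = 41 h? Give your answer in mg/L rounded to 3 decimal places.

k = ln 2 / 23 = 0.03014 per h
Dose 1 (365 mg at t=0 h): 365·exp(−0.03014·41) = 106.090 mg/L
Dose 2 (55 mg at t=8 h): 55·exp(−0.03014·33) = 20.345 mg/L
Dose 3 (325 mg at t=16 h): 325·exp(−0.03014·25) = 152.995 mg/L
Dose 4 (415 mg at t=24 h): 415·exp(−0.03014·17) = 248.627 mg/L
Dose 5 (275 mg at t=32 h): 275·exp(−0.03014·9) = 209.671 mg/L
Dose 6 (210 mg at t=40 h): 210·exp(−0.03014·1) = 203.766 mg/L
C(41) = 106.090 + 20.345 + 152.995 + 248.627 + 209.671 + 203.766 = 941.493 mg/L

941.493 mg/L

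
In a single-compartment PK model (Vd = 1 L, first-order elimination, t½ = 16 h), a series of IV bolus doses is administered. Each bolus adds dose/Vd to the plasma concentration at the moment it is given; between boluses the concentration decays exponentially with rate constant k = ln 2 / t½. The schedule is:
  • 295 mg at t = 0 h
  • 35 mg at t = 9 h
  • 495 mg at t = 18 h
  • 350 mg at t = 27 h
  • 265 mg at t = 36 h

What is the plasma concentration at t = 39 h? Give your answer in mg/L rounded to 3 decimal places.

704.113 mg/L

k = ln 2 / 16 = 0.04332 per h
Dose 1 (295 mg at t=0 h): 295·exp(−0.04332·39) = 54.458 mg/L
Dose 2 (35 mg at t=9 h): 35·exp(−0.04332·30) = 9.542 mg/L
Dose 3 (495 mg at t=18 h): 495·exp(−0.04332·21) = 199.298 mg/L
Dose 4 (350 mg at t=27 h): 350·exp(−0.04332·12) = 208.111 mg/L
Dose 5 (265 mg at t=36 h): 265·exp(−0.04332·3) = 232.703 mg/L
C(39) = 54.458 + 9.542 + 199.298 + 208.111 + 232.703 = 704.113 mg/L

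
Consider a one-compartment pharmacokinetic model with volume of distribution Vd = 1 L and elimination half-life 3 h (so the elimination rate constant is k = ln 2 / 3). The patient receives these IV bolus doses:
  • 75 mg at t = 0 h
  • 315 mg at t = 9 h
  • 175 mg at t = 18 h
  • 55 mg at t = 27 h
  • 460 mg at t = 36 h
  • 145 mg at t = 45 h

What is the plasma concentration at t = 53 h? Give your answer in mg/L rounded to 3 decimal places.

k = ln 2 / 3 = 0.23105 per h
Dose 1 (75 mg at t=0 h): 75·exp(−0.23105·53) = 0.000 mg/L
Dose 2 (315 mg at t=9 h): 315·exp(−0.23105·44) = 0.012 mg/L
Dose 3 (175 mg at t=18 h): 175·exp(−0.23105·35) = 0.054 mg/L
Dose 4 (55 mg at t=27 h): 55·exp(−0.23105·26) = 0.135 mg/L
Dose 5 (460 mg at t=36 h): 460·exp(−0.23105·17) = 9.056 mg/L
Dose 6 (145 mg at t=45 h): 145·exp(−0.23105·8) = 22.836 mg/L
C(53) = 0.000 + 0.012 + 0.054 + 0.135 + 9.056 + 22.836 = 32.093 mg/L

32.093 mg/L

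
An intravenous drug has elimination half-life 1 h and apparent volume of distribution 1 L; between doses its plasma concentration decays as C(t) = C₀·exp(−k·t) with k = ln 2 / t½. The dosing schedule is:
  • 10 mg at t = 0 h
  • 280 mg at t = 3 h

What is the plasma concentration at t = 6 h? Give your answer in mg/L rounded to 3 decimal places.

k = ln 2 / 1 = 0.69315 per h
Dose 1 (10 mg at t=0 h): 10·exp(−0.69315·6) = 0.156 mg/L
Dose 2 (280 mg at t=3 h): 280·exp(−0.69315·3) = 35.000 mg/L
C(6) = 0.156 + 35.000 = 35.156 mg/L

35.156 mg/L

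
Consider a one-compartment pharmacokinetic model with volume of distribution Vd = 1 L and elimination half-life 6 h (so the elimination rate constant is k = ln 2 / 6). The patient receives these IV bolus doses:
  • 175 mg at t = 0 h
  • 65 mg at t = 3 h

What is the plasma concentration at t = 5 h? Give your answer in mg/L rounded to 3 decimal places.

149.806 mg/L

k = ln 2 / 6 = 0.11552 per h
Dose 1 (175 mg at t=0 h): 175·exp(−0.11552·5) = 98.215 mg/L
Dose 2 (65 mg at t=3 h): 65·exp(−0.11552·2) = 51.591 mg/L
C(5) = 98.215 + 51.591 = 149.806 mg/L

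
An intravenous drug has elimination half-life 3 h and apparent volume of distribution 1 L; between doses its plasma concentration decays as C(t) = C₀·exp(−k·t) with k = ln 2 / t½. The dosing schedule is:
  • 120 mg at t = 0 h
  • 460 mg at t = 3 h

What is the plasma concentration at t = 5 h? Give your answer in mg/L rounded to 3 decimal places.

k = ln 2 / 3 = 0.23105 per h
Dose 1 (120 mg at t=0 h): 120·exp(−0.23105·5) = 37.798 mg/L
Dose 2 (460 mg at t=3 h): 460·exp(−0.23105·2) = 289.782 mg/L
C(5) = 37.798 + 289.782 = 327.579 mg/L

327.579 mg/L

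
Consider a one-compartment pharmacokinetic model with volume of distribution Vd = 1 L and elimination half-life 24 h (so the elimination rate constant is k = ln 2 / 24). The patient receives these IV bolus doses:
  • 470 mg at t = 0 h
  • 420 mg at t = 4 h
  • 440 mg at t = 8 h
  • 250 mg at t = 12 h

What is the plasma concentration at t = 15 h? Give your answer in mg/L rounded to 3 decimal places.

1199.157 mg/L

k = ln 2 / 24 = 0.02888 per h
Dose 1 (470 mg at t=0 h): 470·exp(−0.02888·15) = 304.757 mg/L
Dose 2 (420 mg at t=4 h): 420·exp(−0.02888·11) = 305.687 mg/L
Dose 3 (440 mg at t=8 h): 440·exp(−0.02888·7) = 359.461 mg/L
Dose 4 (250 mg at t=12 h): 250·exp(−0.02888·3) = 229.251 mg/L
C(15) = 304.757 + 305.687 + 359.461 + 229.251 = 1199.157 mg/L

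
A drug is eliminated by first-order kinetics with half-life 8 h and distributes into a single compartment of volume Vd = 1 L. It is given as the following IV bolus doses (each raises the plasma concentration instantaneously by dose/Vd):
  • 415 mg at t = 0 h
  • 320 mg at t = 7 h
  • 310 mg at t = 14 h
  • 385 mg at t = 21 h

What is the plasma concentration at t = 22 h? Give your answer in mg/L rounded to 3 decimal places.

k = ln 2 / 8 = 0.08664 per h
Dose 1 (415 mg at t=0 h): 415·exp(−0.08664·22) = 61.690 mg/L
Dose 2 (320 mg at t=7 h): 320·exp(−0.08664·15) = 87.241 mg/L
Dose 3 (310 mg at t=14 h): 310·exp(−0.08664·8) = 155.000 mg/L
Dose 4 (385 mg at t=21 h): 385·exp(−0.08664·1) = 353.047 mg/L
C(22) = 61.690 + 87.241 + 155.000 + 353.047 = 656.977 mg/L

656.977 mg/L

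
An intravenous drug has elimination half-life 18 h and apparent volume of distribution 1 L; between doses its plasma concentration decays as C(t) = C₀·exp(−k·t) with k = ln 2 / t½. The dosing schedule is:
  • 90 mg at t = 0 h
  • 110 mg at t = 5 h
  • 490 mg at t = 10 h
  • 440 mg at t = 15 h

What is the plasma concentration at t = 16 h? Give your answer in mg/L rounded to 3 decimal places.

k = ln 2 / 18 = 0.03851 per h
Dose 1 (90 mg at t=0 h): 90·exp(−0.03851·16) = 48.603 mg/L
Dose 2 (110 mg at t=5 h): 110·exp(−0.03851·11) = 72.016 mg/L
Dose 3 (490 mg at t=10 h): 490·exp(−0.03851·6) = 388.913 mg/L
Dose 4 (440 mg at t=15 h): 440·exp(−0.03851·1) = 423.378 mg/L
C(16) = 48.603 + 72.016 + 388.913 + 423.378 = 932.911 mg/L

932.911 mg/L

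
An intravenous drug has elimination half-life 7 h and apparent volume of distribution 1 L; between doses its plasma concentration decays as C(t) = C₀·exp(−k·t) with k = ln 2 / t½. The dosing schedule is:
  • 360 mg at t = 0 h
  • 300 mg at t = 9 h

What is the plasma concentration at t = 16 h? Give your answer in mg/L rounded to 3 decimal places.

223.830 mg/L

k = ln 2 / 7 = 0.09902 per h
Dose 1 (360 mg at t=0 h): 360·exp(−0.09902·16) = 73.830 mg/L
Dose 2 (300 mg at t=9 h): 300·exp(−0.09902·7) = 150.000 mg/L
C(16) = 73.830 + 150.000 = 223.830 mg/L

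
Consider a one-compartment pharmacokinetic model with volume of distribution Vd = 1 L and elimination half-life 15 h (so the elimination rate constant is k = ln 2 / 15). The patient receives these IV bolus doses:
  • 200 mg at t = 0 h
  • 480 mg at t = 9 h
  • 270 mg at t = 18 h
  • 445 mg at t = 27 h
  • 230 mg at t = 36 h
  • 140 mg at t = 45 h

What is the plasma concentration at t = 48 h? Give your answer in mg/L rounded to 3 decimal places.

k = ln 2 / 15 = 0.04621 per h
Dose 1 (200 mg at t=0 h): 200·exp(−0.04621·48) = 21.764 mg/L
Dose 2 (480 mg at t=9 h): 480·exp(−0.04621·39) = 79.170 mg/L
Dose 3 (270 mg at t=18 h): 270·exp(−0.04621·30) = 67.500 mg/L
Dose 4 (445 mg at t=27 h): 445·exp(−0.04621·21) = 168.623 mg/L
Dose 5 (230 mg at t=36 h): 230·exp(−0.04621·12) = 132.100 mg/L
Dose 6 (140 mg at t=45 h): 140·exp(−0.04621·3) = 121.877 mg/L
C(48) = 21.764 + 79.170 + 67.500 + 168.623 + 132.100 + 121.877 = 591.035 mg/L

591.035 mg/L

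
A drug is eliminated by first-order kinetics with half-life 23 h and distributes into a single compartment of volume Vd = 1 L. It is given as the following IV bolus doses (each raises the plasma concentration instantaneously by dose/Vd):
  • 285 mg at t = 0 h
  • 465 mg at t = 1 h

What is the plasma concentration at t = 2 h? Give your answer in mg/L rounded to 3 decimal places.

719.525 mg/L

k = ln 2 / 23 = 0.03014 per h
Dose 1 (285 mg at t=0 h): 285·exp(−0.03014·2) = 268.329 mg/L
Dose 2 (465 mg at t=1 h): 465·exp(−0.03014·1) = 451.195 mg/L
C(2) = 268.329 + 451.195 = 719.525 mg/L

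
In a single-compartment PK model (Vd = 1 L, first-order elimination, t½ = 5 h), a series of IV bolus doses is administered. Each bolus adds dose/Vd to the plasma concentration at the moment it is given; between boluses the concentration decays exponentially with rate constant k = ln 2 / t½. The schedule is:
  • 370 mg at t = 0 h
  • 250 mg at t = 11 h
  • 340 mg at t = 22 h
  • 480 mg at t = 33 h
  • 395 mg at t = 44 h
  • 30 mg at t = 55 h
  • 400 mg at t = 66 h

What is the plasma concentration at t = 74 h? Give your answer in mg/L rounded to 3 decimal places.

142.214 mg/L

k = ln 2 / 5 = 0.13863 per h
Dose 1 (370 mg at t=0 h): 370·exp(−0.13863·74) = 0.013 mg/L
Dose 2 (250 mg at t=11 h): 250·exp(−0.13863·63) = 0.040 mg/L
Dose 3 (340 mg at t=22 h): 340·exp(−0.13863·52) = 0.252 mg/L
Dose 4 (480 mg at t=33 h): 480·exp(−0.13863·41) = 1.632 mg/L
Dose 5 (395 mg at t=44 h): 395·exp(−0.13863·30) = 6.172 mg/L
Dose 6 (30 mg at t=55 h): 30·exp(−0.13863·19) = 2.154 mg/L
Dose 7 (400 mg at t=66 h): 400·exp(−0.13863·8) = 131.951 mg/L
C(74) = 0.013 + 0.040 + 0.252 + 1.632 + 6.172 + 2.154 + 131.951 = 142.214 mg/L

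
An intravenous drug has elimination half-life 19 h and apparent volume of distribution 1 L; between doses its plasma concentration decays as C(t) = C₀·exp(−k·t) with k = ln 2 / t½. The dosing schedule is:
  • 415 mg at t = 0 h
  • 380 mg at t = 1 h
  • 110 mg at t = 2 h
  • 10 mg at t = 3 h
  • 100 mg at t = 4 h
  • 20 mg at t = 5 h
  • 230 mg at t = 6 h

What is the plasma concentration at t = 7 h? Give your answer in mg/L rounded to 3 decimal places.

k = ln 2 / 19 = 0.03648 per h
Dose 1 (415 mg at t=0 h): 415·exp(−0.03648·7) = 321.471 mg/L
Dose 2 (380 mg at t=1 h): 380·exp(−0.03648·6) = 305.296 mg/L
Dose 3 (110 mg at t=2 h): 110·exp(−0.03648·5) = 91.659 mg/L
Dose 4 (10 mg at t=3 h): 10·exp(−0.03648·4) = 8.642 mg/L
Dose 5 (100 mg at t=4 h): 100·exp(−0.03648·3) = 89.633 mg/L
Dose 6 (20 mg at t=5 h): 20·exp(−0.03648·2) = 18.593 mg/L
Dose 7 (230 mg at t=6 h): 230·exp(−0.03648·1) = 221.760 mg/L
C(7) = 321.471 + 305.296 + 91.659 + 8.642 + 89.633 + 18.593 + 221.760 = 1057.055 mg/L

1057.055 mg/L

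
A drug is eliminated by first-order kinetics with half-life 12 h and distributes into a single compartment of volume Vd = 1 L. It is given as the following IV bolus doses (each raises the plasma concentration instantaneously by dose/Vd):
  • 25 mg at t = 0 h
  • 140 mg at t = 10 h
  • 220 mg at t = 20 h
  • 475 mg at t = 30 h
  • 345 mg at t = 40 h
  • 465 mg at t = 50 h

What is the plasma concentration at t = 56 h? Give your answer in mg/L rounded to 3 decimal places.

609.818 mg/L

k = ln 2 / 12 = 0.05776 per h
Dose 1 (25 mg at t=0 h): 25·exp(−0.05776·56) = 0.984 mg/L
Dose 2 (140 mg at t=10 h): 140·exp(−0.05776·46) = 9.822 mg/L
Dose 3 (220 mg at t=20 h): 220·exp(−0.05776·36) = 27.500 mg/L
Dose 4 (475 mg at t=30 h): 475·exp(−0.05776·26) = 105.794 mg/L
Dose 5 (345 mg at t=40 h): 345·exp(−0.05776·16) = 136.913 mg/L
Dose 6 (465 mg at t=50 h): 465·exp(−0.05776·6) = 328.805 mg/L
C(56) = 0.984 + 9.822 + 27.500 + 105.794 + 136.913 + 328.805 = 609.818 mg/L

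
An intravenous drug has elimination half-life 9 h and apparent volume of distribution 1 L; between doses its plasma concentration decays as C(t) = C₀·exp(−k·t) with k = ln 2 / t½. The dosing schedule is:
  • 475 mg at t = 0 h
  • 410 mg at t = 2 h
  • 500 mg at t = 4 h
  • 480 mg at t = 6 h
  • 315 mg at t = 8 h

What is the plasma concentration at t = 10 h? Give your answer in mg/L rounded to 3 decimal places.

1379.056 mg/L

k = ln 2 / 9 = 0.07702 per h
Dose 1 (475 mg at t=0 h): 475·exp(−0.07702·10) = 219.895 mg/L
Dose 2 (410 mg at t=2 h): 410·exp(−0.07702·8) = 221.412 mg/L
Dose 3 (500 mg at t=4 h): 500·exp(−0.07702·6) = 314.980 mg/L
Dose 4 (480 mg at t=6 h): 480·exp(−0.07702·4) = 352.736 mg/L
Dose 5 (315 mg at t=8 h): 315·exp(−0.07702·2) = 270.032 mg/L
C(10) = 219.895 + 221.412 + 314.980 + 352.736 + 270.032 = 1379.056 mg/L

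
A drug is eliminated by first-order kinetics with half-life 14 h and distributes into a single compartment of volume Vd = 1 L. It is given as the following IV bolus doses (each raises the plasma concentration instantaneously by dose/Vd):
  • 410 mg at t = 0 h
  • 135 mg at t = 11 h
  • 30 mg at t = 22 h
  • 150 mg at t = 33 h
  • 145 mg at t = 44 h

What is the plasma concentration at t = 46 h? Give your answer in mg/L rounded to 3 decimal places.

285.186 mg/L

k = ln 2 / 14 = 0.04951 per h
Dose 1 (410 mg at t=0 h): 410·exp(−0.04951·46) = 42.042 mg/L
Dose 2 (135 mg at t=11 h): 135·exp(−0.04951·35) = 23.865 mg/L
Dose 3 (30 mg at t=22 h): 30·exp(−0.04951·24) = 9.143 mg/L
Dose 4 (150 mg at t=33 h): 150·exp(−0.04951·13) = 78.807 mg/L
Dose 5 (145 mg at t=44 h): 145·exp(−0.04951·2) = 131.330 mg/L
C(46) = 42.042 + 23.865 + 9.143 + 78.807 + 131.330 = 285.186 mg/L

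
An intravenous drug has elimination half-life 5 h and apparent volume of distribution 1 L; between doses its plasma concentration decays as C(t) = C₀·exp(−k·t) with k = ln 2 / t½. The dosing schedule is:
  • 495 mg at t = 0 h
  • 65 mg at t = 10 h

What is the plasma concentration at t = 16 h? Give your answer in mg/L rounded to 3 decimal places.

82.158 mg/L

k = ln 2 / 5 = 0.13863 per h
Dose 1 (495 mg at t=0 h): 495·exp(−0.13863·16) = 53.865 mg/L
Dose 2 (65 mg at t=10 h): 65·exp(−0.13863·6) = 28.293 mg/L
C(16) = 53.865 + 28.293 = 82.158 mg/L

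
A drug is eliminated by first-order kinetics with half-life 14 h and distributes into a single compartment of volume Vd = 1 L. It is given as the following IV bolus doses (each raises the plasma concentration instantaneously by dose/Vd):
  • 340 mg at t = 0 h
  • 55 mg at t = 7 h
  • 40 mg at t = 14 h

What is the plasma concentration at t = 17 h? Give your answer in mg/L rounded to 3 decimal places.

214.537 mg/L

k = ln 2 / 14 = 0.04951 per h
Dose 1 (340 mg at t=0 h): 340·exp(−0.04951·17) = 146.535 mg/L
Dose 2 (55 mg at t=7 h): 55·exp(−0.04951·10) = 33.523 mg/L
Dose 3 (40 mg at t=14 h): 40·exp(−0.04951·3) = 34.479 mg/L
C(17) = 146.535 + 33.523 + 34.479 = 214.537 mg/L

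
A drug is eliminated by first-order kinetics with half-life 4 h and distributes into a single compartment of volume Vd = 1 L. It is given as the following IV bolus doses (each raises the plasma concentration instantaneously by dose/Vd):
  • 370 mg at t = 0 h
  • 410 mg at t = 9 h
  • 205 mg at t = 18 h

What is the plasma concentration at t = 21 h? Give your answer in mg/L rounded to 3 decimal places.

182.867 mg/L

k = ln 2 / 4 = 0.17329 per h
Dose 1 (370 mg at t=0 h): 370·exp(−0.17329·21) = 9.723 mg/L
Dose 2 (410 mg at t=9 h): 410·exp(−0.17329·12) = 51.250 mg/L
Dose 3 (205 mg at t=18 h): 205·exp(−0.17329·3) = 121.894 mg/L
C(21) = 9.723 + 51.250 + 121.894 = 182.867 mg/L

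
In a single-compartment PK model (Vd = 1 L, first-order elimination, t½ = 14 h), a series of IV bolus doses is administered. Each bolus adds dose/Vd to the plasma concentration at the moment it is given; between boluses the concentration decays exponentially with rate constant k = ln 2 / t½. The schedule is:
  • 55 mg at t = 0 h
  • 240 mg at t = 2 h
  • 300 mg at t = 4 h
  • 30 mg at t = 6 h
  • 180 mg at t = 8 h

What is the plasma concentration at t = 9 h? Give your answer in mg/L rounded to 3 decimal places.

636.307 mg/L

k = ln 2 / 14 = 0.04951 per h
Dose 1 (55 mg at t=0 h): 55·exp(−0.04951·9) = 35.224 mg/L
Dose 2 (240 mg at t=2 h): 240·exp(−0.04951·7) = 169.706 mg/L
Dose 3 (300 mg at t=4 h): 300·exp(−0.04951·5) = 234.213 mg/L
Dose 4 (30 mg at t=6 h): 30·exp(−0.04951·3) = 25.859 mg/L
Dose 5 (180 mg at t=8 h): 180·exp(−0.04951·1) = 171.305 mg/L
C(9) = 35.224 + 169.706 + 234.213 + 25.859 + 171.305 = 636.307 mg/L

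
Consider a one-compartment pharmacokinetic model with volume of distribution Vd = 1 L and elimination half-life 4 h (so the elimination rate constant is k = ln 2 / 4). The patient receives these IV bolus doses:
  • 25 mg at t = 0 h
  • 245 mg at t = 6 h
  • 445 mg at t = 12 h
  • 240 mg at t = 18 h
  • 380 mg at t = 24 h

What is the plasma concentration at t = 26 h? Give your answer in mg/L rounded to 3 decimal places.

375.966 mg/L

k = ln 2 / 4 = 0.17329 per h
Dose 1 (25 mg at t=0 h): 25·exp(−0.17329·26) = 0.276 mg/L
Dose 2 (245 mg at t=6 h): 245·exp(−0.17329·20) = 7.656 mg/L
Dose 3 (445 mg at t=12 h): 445·exp(−0.17329·14) = 39.333 mg/L
Dose 4 (240 mg at t=18 h): 240·exp(−0.17329·8) = 60.000 mg/L
Dose 5 (380 mg at t=24 h): 380·exp(−0.17329·2) = 268.701 mg/L
C(26) = 0.276 + 7.656 + 39.333 + 60.000 + 268.701 = 375.966 mg/L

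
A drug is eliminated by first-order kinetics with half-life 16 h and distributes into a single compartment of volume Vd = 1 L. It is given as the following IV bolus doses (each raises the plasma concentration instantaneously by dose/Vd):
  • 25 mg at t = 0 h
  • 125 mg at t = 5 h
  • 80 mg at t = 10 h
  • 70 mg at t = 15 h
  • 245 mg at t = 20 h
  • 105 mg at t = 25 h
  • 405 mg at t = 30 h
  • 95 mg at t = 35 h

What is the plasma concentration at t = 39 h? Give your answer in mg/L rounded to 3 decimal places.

599.740 mg/L

k = ln 2 / 16 = 0.04332 per h
Dose 1 (25 mg at t=0 h): 25·exp(−0.04332·39) = 4.615 mg/L
Dose 2 (125 mg at t=5 h): 125·exp(−0.04332·34) = 28.656 mg/L
Dose 3 (80 mg at t=10 h): 80·exp(−0.04332·29) = 22.776 mg/L
Dose 4 (70 mg at t=15 h): 70·exp(−0.04332·24) = 24.749 mg/L
Dose 5 (245 mg at t=20 h): 245·exp(−0.04332·19) = 107.570 mg/L
Dose 6 (105 mg at t=25 h): 105·exp(−0.04332·14) = 57.252 mg/L
Dose 7 (405 mg at t=30 h): 405·exp(−0.04332·9) = 274.237 mg/L
Dose 8 (95 mg at t=35 h): 95·exp(−0.04332·4) = 79.885 mg/L
C(39) = 4.615 + 28.656 + 22.776 + 24.749 + 107.570 + 57.252 + 274.237 + 79.885 = 599.740 mg/L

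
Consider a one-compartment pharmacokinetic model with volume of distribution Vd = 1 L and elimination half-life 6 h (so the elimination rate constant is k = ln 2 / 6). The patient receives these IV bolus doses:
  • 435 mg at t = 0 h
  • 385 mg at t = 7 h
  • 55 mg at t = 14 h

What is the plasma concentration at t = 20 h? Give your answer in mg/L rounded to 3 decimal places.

156.406 mg/L

k = ln 2 / 6 = 0.11552 per h
Dose 1 (435 mg at t=0 h): 435·exp(−0.11552·20) = 43.157 mg/L
Dose 2 (385 mg at t=7 h): 385·exp(−0.11552·13) = 85.749 mg/L
Dose 3 (55 mg at t=14 h): 55·exp(−0.11552·6) = 27.500 mg/L
C(20) = 43.157 + 85.749 + 27.500 = 156.406 mg/L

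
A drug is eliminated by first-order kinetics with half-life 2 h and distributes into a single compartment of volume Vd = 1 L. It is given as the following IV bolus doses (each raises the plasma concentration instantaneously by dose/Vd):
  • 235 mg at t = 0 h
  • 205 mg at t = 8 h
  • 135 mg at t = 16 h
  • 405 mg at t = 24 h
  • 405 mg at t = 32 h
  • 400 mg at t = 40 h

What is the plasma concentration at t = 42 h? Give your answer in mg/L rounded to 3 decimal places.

213.465 mg/L

k = ln 2 / 2 = 0.34657 per h
Dose 1 (235 mg at t=0 h): 235·exp(−0.34657·42) = 0.000 mg/L
Dose 2 (205 mg at t=8 h): 205·exp(−0.34657·34) = 0.002 mg/L
Dose 3 (135 mg at t=16 h): 135·exp(−0.34657·26) = 0.016 mg/L
Dose 4 (405 mg at t=24 h): 405·exp(−0.34657·18) = 0.791 mg/L
Dose 5 (405 mg at t=32 h): 405·exp(−0.34657·10) = 12.656 mg/L
Dose 6 (400 mg at t=40 h): 400·exp(−0.34657·2) = 200.000 mg/L
C(42) = 0.000 + 0.002 + 0.016 + 0.791 + 12.656 + 200.000 = 213.465 mg/L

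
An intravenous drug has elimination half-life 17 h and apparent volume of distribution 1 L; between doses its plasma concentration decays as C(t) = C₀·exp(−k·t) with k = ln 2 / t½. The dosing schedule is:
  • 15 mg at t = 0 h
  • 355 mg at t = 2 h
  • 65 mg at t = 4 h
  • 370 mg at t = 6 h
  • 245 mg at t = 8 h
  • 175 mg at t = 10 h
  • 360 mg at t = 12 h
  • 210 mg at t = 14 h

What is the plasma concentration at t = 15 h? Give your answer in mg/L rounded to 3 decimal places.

k = ln 2 / 17 = 0.04077 per h
Dose 1 (15 mg at t=0 h): 15·exp(−0.04077·15) = 8.137 mg/L
Dose 2 (355 mg at t=2 h): 355·exp(−0.04077·13) = 208.944 mg/L
Dose 3 (65 mg at t=4 h): 65·exp(−0.04077·11) = 41.508 mg/L
Dose 4 (370 mg at t=6 h): 370·exp(−0.04077·9) = 256.350 mg/L
Dose 5 (245 mg at t=8 h): 245·exp(−0.04077·7) = 184.167 mg/L
Dose 6 (175 mg at t=10 h): 175·exp(−0.04077·5) = 142.725 mg/L
Dose 7 (360 mg at t=12 h): 360·exp(−0.04077·3) = 318.551 mg/L
Dose 8 (210 mg at t=14 h): 210·exp(−0.04077·1) = 201.610 mg/L
C(15) = 8.137 + 208.944 + 41.508 + 256.350 + 184.167 + 142.725 + 318.551 + 201.610 = 1361.992 mg/L

1361.992 mg/L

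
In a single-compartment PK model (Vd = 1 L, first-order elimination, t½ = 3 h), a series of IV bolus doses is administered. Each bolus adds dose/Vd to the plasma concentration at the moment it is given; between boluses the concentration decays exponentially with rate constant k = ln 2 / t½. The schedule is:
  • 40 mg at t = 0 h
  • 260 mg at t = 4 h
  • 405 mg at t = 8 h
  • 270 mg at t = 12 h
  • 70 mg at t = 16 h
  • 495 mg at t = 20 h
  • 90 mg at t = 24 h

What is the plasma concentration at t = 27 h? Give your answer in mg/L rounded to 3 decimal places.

163.550 mg/L

k = ln 2 / 3 = 0.23105 per h
Dose 1 (40 mg at t=0 h): 40·exp(−0.23105·27) = 0.078 mg/L
Dose 2 (260 mg at t=4 h): 260·exp(−0.23105·23) = 1.280 mg/L
Dose 3 (405 mg at t=8 h): 405·exp(−0.23105·19) = 5.023 mg/L
Dose 4 (270 mg at t=12 h): 270·exp(−0.23105·15) = 8.438 mg/L
Dose 5 (70 mg at t=16 h): 70·exp(−0.23105·11) = 5.512 mg/L
Dose 6 (495 mg at t=20 h): 495·exp(−0.23105·7) = 98.220 mg/L
Dose 7 (90 mg at t=24 h): 90·exp(−0.23105·3) = 45.000 mg/L
C(27) = 0.078 + 1.280 + 5.023 + 8.438 + 5.512 + 98.220 + 45.000 = 163.550 mg/L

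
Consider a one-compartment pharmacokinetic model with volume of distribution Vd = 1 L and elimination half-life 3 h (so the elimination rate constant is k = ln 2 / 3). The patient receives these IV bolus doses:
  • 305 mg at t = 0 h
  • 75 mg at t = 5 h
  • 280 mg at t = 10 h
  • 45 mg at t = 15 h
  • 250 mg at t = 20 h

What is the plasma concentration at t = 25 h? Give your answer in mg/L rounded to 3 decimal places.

k = ln 2 / 3 = 0.23105 per h
Dose 1 (305 mg at t=0 h): 305·exp(−0.23105·25) = 0.946 mg/L
Dose 2 (75 mg at t=5 h): 75·exp(−0.23105·20) = 0.738 mg/L
Dose 3 (280 mg at t=10 h): 280·exp(−0.23105·15) = 8.750 mg/L
Dose 4 (45 mg at t=15 h): 45·exp(−0.23105·10) = 4.465 mg/L
Dose 5 (250 mg at t=20 h): 250·exp(−0.23105·5) = 78.745 mg/L
C(25) = 0.946 + 0.738 + 8.750 + 4.465 + 78.745 = 93.643 mg/L

93.643 mg/L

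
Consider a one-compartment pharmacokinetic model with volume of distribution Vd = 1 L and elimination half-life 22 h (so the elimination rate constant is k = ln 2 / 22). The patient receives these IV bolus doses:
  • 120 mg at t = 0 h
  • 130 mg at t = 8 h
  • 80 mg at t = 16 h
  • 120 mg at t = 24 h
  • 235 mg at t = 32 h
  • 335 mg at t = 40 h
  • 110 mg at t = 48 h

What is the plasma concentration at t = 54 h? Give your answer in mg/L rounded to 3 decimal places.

k = ln 2 / 22 = 0.03151 per h
Dose 1 (120 mg at t=0 h): 120·exp(−0.03151·54) = 21.892 mg/L
Dose 2 (130 mg at t=8 h): 130·exp(−0.03151·46) = 30.515 mg/L
Dose 3 (80 mg at t=16 h): 80·exp(−0.03151·38) = 24.162 mg/L
Dose 4 (120 mg at t=24 h): 120·exp(−0.03151·30) = 46.632 mg/L
Dose 5 (235 mg at t=32 h): 235·exp(−0.03151·22) = 117.500 mg/L
Dose 6 (335 mg at t=40 h): 335·exp(−0.03151·14) = 215.516 mg/L
Dose 7 (110 mg at t=48 h): 110·exp(−0.03151·6) = 91.053 mg/L
C(54) = 21.892 + 30.515 + 24.162 + 46.632 + 117.500 + 215.516 + 91.053 = 547.271 mg/L

547.271 mg/L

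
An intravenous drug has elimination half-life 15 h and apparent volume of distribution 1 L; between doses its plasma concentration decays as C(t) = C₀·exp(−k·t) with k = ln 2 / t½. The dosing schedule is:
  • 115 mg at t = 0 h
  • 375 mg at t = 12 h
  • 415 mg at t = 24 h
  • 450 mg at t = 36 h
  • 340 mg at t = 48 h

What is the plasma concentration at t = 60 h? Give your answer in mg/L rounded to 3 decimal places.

470.346 mg/L

k = ln 2 / 15 = 0.04621 per h
Dose 1 (115 mg at t=0 h): 115·exp(−0.04621·60) = 7.188 mg/L
Dose 2 (375 mg at t=12 h): 375·exp(−0.04621·48) = 40.807 mg/L
Dose 3 (415 mg at t=24 h): 415·exp(−0.04621·36) = 78.628 mg/L
Dose 4 (450 mg at t=36 h): 450·exp(−0.04621·24) = 148.445 mg/L
Dose 5 (340 mg at t=48 h): 340·exp(−0.04621·12) = 195.279 mg/L
C(60) = 7.188 + 40.807 + 78.628 + 148.445 + 195.279 = 470.346 mg/L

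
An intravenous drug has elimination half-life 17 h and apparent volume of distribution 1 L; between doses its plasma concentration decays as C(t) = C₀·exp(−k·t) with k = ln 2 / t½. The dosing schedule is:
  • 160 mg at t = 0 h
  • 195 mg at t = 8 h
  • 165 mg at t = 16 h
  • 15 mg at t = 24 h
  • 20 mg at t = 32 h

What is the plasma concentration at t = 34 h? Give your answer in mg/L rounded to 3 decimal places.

k = ln 2 / 17 = 0.04077 per h
Dose 1 (160 mg at t=0 h): 160·exp(−0.04077·34) = 40.000 mg/L
Dose 2 (195 mg at t=8 h): 195·exp(−0.04077·26) = 67.552 mg/L
Dose 3 (165 mg at t=16 h): 165·exp(−0.04077·18) = 79.204 mg/L
Dose 4 (15 mg at t=24 h): 15·exp(−0.04077·10) = 9.977 mg/L
Dose 5 (20 mg at t=32 h): 20·exp(−0.04077·2) = 18.434 mg/L
C(34) = 40.000 + 67.552 + 79.204 + 9.977 + 18.434 = 215.167 mg/L

215.167 mg/L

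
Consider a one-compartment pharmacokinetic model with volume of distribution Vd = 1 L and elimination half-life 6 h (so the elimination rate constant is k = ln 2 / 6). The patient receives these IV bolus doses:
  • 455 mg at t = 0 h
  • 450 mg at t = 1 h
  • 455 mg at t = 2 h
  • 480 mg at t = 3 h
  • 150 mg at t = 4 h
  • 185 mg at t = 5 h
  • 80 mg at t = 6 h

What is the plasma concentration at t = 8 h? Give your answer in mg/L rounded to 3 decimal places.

k = ln 2 / 6 = 0.11552 per h
Dose 1 (455 mg at t=0 h): 455·exp(−0.11552·8) = 180.567 mg/L
Dose 2 (450 mg at t=1 h): 450·exp(−0.11552·7) = 200.452 mg/L
Dose 3 (455 mg at t=2 h): 455·exp(−0.11552·6) = 227.500 mg/L
Dose 4 (480 mg at t=3 h): 480·exp(−0.11552·5) = 269.391 mg/L
Dose 5 (150 mg at t=4 h): 150·exp(−0.11552·4) = 94.494 mg/L
Dose 6 (185 mg at t=5 h): 185·exp(−0.11552·3) = 130.815 mg/L
Dose 7 (80 mg at t=6 h): 80·exp(−0.11552·2) = 63.496 mg/L
C(8) = 180.567 + 200.452 + 227.500 + 269.391 + 94.494 + 130.815 + 63.496 = 1166.715 mg/L

1166.715 mg/L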